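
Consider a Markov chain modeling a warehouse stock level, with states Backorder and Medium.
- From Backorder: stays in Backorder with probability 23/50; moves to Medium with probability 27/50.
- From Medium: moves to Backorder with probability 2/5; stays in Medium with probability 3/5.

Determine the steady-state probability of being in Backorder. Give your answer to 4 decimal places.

Let the stationary distribution be π with π = πP and π_1 + π_2 = 1.
π_1 = 0.46·π_1 + 0.4·π_2
Solving with the normalization constraint gives π = (0.4255, 0.5745).
So the stationary probability of Backorder is 0.4255.

0.4255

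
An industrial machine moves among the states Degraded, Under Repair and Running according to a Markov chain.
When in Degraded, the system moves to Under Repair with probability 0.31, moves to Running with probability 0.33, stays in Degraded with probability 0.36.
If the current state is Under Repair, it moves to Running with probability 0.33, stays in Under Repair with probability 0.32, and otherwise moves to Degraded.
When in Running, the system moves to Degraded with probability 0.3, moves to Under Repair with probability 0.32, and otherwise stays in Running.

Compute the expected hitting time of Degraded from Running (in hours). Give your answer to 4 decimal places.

Let t(s) be the expected number of hours to first reach Degraded from state s, with t(Degraded) = 0. Conditioning on the first hour:
t(Under Repair) = 1 + 0.32·t(Under Repair) + 0.33·t(Running)
t(Running) = 1 + 0.32·t(Under Repair) + 0.38·t(Running)
Solving: t(Under Repair) = 3.0063, t(Running) = 3.1646.
Expected hours from Running to Degraded: 3.1646.

3.1646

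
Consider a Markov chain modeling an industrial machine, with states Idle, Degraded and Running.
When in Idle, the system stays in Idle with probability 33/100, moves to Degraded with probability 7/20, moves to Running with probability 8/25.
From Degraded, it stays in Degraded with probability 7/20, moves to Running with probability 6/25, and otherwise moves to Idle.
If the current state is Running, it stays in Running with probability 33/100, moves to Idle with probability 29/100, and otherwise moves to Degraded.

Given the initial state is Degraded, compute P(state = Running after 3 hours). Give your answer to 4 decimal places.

Propagate the distribution vector 3 hours from Degraded.
After 0 hours: (0.0000, 1.0000, 0.0000)
After 1 hour: (0.4100, 0.3500, 0.2400)
After 2 hours: (0.3484, 0.3572, 0.2944)
After 3 hours: (0.3468, 0.3588, 0.2944)
P(in Running after 3 hours) = 0.2944

0.2944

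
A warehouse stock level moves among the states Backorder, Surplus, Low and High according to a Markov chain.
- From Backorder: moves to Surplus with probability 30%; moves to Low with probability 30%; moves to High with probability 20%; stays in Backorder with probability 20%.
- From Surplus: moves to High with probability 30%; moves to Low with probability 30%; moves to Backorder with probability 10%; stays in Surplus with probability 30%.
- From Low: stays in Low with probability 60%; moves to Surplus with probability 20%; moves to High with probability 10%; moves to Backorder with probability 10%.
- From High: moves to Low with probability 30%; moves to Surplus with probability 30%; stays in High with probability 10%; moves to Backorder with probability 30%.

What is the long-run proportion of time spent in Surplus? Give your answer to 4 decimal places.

Let the stationary distribution be π with π = πP and π_1 + π_2 + π_3 + π_4 = 1.
π_1 = 0.2·π_1 + 0.1·π_2 + 0.1·π_3 + 0.3·π_4
π_2 = 0.3·π_1 + 0.3·π_2 + 0.2·π_3 + 0.3·π_4
π_3 = 0.3·π_1 + 0.3·π_2 + 0.6·π_3 + 0.3·π_4
Solving with the normalization constraint gives π = (0.1481, 0.2571, 0.4286, 0.1662).
So the stationary probability of Surplus is 0.2571.

0.2571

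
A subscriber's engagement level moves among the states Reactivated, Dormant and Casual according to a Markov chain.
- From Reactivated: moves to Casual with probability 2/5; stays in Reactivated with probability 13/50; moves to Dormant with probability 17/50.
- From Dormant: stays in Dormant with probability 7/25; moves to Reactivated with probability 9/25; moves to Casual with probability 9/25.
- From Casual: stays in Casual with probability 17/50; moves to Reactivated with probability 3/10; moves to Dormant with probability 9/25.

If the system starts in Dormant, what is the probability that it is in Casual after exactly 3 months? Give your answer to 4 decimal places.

Propagate the distribution vector 3 months from Dormant.
After 0 months: (0.0000, 1.0000, 0.0000)
After 1 month: (0.3600, 0.2800, 0.3600)
After 2 months: (0.3024, 0.3304, 0.3672)
After 3 months: (0.3077, 0.3275, 0.3648)
P(in Casual after 3 months) = 0.3648

0.3648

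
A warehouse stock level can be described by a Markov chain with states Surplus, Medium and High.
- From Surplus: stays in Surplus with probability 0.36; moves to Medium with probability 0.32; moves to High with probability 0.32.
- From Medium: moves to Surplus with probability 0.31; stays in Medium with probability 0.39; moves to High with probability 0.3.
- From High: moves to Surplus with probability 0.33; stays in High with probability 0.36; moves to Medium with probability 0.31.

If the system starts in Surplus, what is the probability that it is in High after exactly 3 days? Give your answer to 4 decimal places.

0.3263

Propagate the distribution vector 3 days from Surplus.
After 0 days: (1.0000, 0.0000, 0.0000)
After 1 day: (0.3600, 0.3200, 0.3200)
After 2 days: (0.3344, 0.3392, 0.3264)
After 3 days: (0.3332, 0.3405, 0.3263)
P(in High after 3 days) = 0.3263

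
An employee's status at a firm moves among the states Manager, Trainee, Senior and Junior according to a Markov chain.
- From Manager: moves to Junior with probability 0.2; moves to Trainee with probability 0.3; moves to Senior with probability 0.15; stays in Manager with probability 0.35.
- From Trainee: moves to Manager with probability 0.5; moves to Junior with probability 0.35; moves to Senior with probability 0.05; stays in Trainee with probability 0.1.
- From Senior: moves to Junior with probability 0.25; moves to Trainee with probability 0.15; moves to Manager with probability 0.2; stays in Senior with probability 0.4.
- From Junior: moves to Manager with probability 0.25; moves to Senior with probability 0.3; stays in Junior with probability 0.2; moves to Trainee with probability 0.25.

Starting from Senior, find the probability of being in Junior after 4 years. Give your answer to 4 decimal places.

0.2429

Propagate the distribution vector 4 years from Senior.
After 0 years: (0.0000, 0.0000, 1.0000, 0.0000)
After 1 year: (0.2000, 0.1500, 0.4000, 0.2500)
After 2 years: (0.2875, 0.1975, 0.2725, 0.2425)
After 3 years: (0.3145, 0.2075, 0.2348, 0.2433)
After 4 years: (0.3216, 0.2111, 0.2244, 0.2429)
P(in Junior after 4 years) = 0.2429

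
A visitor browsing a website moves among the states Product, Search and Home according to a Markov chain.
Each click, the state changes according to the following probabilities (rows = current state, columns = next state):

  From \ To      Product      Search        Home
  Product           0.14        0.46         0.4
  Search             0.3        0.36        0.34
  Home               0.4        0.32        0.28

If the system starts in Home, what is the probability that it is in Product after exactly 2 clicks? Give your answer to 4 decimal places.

0.2640

Sum over the intermediate state after 1 click:
P = P(Home→Product)·P(Product→Product) + P(Home→Search)·P(Search→Product) + P(Home→Home)·P(Home→Product)
  = 0.4×0.14 + 0.32×0.3 + 0.28×0.4
  = 0.0560 + 0.0960 + 0.1120 = 0.2640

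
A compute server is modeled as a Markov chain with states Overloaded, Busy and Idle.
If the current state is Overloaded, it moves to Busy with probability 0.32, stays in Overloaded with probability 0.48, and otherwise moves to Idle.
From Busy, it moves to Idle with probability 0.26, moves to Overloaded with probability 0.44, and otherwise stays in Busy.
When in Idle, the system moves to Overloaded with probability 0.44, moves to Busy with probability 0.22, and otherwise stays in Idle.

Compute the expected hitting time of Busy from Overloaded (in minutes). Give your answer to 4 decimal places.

Let t(s) be the expected number of minutes to first reach Busy from state s, with t(Busy) = 0. Conditioning on the first minute:
t(Overloaded) = 1 + 0.48·t(Overloaded) + 0.2·t(Idle)
t(Idle) = 1 + 0.44·t(Overloaded) + 0.34·t(Idle)
Solving: t(Overloaded) = 3.3699, t(Idle) = 3.7618.
Expected minutes from Overloaded to Busy: 3.3699.

3.3699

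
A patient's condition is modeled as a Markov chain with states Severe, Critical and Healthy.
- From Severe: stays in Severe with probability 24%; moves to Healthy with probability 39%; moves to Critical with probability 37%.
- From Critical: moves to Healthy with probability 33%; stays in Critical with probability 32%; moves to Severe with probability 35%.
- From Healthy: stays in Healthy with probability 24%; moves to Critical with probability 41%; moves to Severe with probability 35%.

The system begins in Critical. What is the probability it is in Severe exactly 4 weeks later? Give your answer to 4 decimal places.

0.3153

Propagate the distribution vector 4 weeks from Critical.
After 0 weeks: (0.0000, 1.0000, 0.0000)
After 1 week: (0.3500, 0.3200, 0.3300)
After 2 weeks: (0.3115, 0.3672, 0.3213)
After 3 weeks: (0.3157, 0.3645, 0.3198)
After 4 weeks: (0.3153, 0.3646, 0.3202)
P(in Severe after 4 weeks) = 0.3153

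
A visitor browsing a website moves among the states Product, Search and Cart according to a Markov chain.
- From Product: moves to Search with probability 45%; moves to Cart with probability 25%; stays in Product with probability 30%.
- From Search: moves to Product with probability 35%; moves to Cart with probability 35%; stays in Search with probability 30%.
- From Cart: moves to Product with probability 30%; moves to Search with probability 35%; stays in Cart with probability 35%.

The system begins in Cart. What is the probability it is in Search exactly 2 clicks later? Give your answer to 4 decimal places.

0.3625

Sum over the intermediate state after 1 click:
P = P(Cart→Product)·P(Product→Search) + P(Cart→Search)·P(Search→Search) + P(Cart→Cart)·P(Cart→Search)
  = 0.3×0.45 + 0.35×0.3 + 0.35×0.35
  = 0.1350 + 0.1050 + 0.1225 = 0.3625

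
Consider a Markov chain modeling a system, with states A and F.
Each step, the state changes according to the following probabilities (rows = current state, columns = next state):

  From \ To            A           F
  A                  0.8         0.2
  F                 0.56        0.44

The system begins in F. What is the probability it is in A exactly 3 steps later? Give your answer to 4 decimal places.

Propagate the distribution vector 3 steps from F.
After 0 steps: (0.0000, 1.0000)
After 1 step: (0.5600, 0.4400)
After 2 steps: (0.6944, 0.3056)
After 3 steps: (0.7267, 0.2733)
P(in A after 3 steps) = 0.7267

0.7267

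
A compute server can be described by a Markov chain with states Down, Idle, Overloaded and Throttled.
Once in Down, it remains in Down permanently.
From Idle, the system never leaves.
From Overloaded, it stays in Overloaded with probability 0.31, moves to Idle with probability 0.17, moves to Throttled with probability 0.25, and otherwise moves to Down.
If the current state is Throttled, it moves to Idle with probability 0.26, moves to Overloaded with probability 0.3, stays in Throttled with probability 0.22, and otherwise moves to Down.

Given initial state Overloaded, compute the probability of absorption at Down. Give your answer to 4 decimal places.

Let h(s) be the probability of absorption at Down starting from transient state s. Then h(Down) = 1 and h(Idle) = 0. By first-step analysis:
h(Overloaded) = 0.27·1 + 0.17·0 + 0.31·h(Overloaded) + 0.25·h(Throttled)
h(Throttled) = 0.22·1 + 0.26·0 + 0.3·h(Overloaded) + 0.22·h(Throttled)
Solving: h(Overloaded) = 0.5734, h(Throttled) = 0.5026.
Starting from Overloaded, the probability is 0.5734.

0.5734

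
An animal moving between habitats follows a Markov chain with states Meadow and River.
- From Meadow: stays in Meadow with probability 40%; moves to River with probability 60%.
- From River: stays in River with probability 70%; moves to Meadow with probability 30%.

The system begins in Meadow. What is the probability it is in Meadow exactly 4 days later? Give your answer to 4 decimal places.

0.3334

Propagate the distribution vector 4 days from Meadow.
After 0 days: (1.0000, 0.0000)
After 1 day: (0.4000, 0.6000)
After 2 days: (0.3400, 0.6600)
After 3 days: (0.3340, 0.6660)
After 4 days: (0.3334, 0.6666)
P(in Meadow after 4 days) = 0.3334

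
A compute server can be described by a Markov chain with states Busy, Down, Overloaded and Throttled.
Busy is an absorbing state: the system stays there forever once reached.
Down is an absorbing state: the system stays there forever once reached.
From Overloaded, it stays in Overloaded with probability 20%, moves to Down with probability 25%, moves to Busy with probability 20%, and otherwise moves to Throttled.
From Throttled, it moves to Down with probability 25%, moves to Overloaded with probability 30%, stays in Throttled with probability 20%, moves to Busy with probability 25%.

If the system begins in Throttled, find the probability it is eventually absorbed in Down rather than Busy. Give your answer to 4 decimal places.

Let h(s) be the probability of absorption at Down starting from transient state s. Then h(Down) = 1 and h(Busy) = 0. By first-step analysis:
h(Overloaded) = 0.2·0 + 0.25·1 + 0.2·h(Overloaded) + 0.35·h(Throttled)
h(Throttled) = 0.25·0 + 0.25·1 + 0.3·h(Overloaded) + 0.2·h(Throttled)
Solving: h(Overloaded) = 0.5374, h(Throttled) = 0.5140.
Starting from Throttled, the probability is 0.5140.

0.5140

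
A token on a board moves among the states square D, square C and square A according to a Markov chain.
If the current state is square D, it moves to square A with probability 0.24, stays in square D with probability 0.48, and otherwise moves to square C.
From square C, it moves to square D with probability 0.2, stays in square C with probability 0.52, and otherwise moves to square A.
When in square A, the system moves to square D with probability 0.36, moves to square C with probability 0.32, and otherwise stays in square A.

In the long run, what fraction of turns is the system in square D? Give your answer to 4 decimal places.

Let the stationary distribution be π with π = πP and π_1 + π_2 + π_3 = 1.
π_1 = 0.48·π_1 + 0.2·π_2 + 0.36·π_3
π_2 = 0.28·π_1 + 0.52·π_2 + 0.32·π_3
Solving with the normalization constraint gives π = (0.3394, 0.3830, 0.2775).
So the stationary probability of square D is 0.3394.

0.3394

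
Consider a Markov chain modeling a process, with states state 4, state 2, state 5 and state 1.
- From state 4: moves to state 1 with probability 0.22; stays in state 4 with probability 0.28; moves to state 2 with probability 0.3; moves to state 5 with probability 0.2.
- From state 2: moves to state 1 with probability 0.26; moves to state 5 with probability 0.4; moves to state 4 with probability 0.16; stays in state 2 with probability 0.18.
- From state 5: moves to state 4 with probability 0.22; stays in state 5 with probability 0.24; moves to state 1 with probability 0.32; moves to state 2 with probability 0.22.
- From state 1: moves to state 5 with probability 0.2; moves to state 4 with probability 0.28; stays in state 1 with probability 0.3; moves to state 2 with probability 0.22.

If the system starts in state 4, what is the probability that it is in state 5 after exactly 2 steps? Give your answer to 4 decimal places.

Propagate the distribution vector 2 steps from state 4.
After 0 steps: (1.0000, 0.0000, 0.0000, 0.0000)
After 1 step: (0.2800, 0.3000, 0.2000, 0.2200)
After 2 steps: (0.2320, 0.2304, 0.2680, 0.2696)
P(in state 5 after 2 steps) = 0.2680

0.2680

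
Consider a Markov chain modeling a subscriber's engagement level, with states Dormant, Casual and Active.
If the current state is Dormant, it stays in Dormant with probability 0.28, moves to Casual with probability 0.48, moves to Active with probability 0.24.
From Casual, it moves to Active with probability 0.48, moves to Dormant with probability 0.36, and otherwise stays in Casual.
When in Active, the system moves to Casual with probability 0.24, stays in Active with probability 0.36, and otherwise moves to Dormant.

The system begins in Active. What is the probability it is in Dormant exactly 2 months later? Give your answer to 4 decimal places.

0.3424

Sum over the intermediate state after 1 month:
P = P(Active→Dormant)·P(Dormant→Dormant) + P(Active→Casual)·P(Casual→Dormant) + P(Active→Active)·P(Active→Dormant)
  = 0.4×0.28 + 0.24×0.36 + 0.36×0.4
  = 0.1120 + 0.0864 + 0.1440 = 0.3424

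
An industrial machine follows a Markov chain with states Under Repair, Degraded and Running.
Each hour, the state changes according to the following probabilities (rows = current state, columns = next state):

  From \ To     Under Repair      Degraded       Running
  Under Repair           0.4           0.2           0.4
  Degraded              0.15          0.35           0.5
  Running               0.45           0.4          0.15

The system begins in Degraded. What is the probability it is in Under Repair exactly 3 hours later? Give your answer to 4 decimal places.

Propagate the distribution vector 3 hours from Degraded.
After 0 hours: (0.0000, 1.0000, 0.0000)
After 1 hour: (0.1500, 0.3500, 0.5000)
After 2 hours: (0.3375, 0.3525, 0.3100)
After 3 hours: (0.3274, 0.3149, 0.3578)
P(in Under Repair after 3 hours) = 0.3274

0.3274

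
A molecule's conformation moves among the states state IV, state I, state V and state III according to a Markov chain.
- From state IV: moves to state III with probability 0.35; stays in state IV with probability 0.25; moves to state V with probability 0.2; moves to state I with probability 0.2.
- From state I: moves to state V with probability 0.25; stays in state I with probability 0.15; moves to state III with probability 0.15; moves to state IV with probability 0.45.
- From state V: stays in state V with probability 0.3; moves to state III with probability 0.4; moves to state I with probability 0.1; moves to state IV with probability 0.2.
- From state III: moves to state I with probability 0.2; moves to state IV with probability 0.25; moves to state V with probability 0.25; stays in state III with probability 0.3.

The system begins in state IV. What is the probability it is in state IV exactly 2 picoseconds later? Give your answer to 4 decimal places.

0.2800

Propagate the distribution vector 2 picoseconds from state IV.
After 0 picoseconds: (1.0000, 0.0000, 0.0000, 0.0000)
After 1 picosecond: (0.2500, 0.2000, 0.2000, 0.3500)
After 2 picoseconds: (0.2800, 0.1700, 0.2475, 0.3025)
P(in state IV after 2 picoseconds) = 0.2800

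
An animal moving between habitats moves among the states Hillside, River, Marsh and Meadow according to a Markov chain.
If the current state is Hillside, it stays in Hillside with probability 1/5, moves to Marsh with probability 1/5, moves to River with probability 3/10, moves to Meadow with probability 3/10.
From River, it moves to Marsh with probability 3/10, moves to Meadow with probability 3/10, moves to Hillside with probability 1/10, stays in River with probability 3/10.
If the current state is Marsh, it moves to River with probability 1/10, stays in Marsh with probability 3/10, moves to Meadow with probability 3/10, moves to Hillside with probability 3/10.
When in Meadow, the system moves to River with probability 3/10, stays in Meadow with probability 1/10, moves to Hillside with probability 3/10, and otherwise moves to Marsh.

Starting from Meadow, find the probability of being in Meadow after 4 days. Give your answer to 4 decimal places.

Propagate the distribution vector 4 days from Meadow.
After 0 days: (0.0000, 0.0000, 0.0000, 1.0000)
After 1 day: (0.3000, 0.3000, 0.3000, 0.1000)
After 2 days: (0.2100, 0.2400, 0.2700, 0.2800)
After 3 days: (0.2310, 0.2460, 0.2790, 0.2440)
After 4 days: (0.2277, 0.2442, 0.2769, 0.2512)
P(in Meadow after 4 days) = 0.2512

0.2512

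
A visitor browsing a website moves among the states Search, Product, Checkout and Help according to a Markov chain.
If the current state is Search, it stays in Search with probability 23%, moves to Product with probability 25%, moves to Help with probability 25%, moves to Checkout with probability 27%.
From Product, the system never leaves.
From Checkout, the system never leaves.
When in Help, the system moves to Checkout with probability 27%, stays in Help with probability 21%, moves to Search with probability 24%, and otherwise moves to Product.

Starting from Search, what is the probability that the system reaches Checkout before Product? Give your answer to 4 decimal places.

Let h(s) be the probability of absorption at Checkout starting from transient state s. Then h(Checkout) = 1 and h(Product) = 0. By first-step analysis:
h(Search) = 0.23·h(Search) + 0.25·0 + 0.27·1 + 0.25·h(Help)
h(Help) = 0.24·h(Search) + 0.28·0 + 0.27·1 + 0.21·h(Help)
Solving: h(Search) = 0.5121, h(Help) = 0.4974.
Starting from Search, the probability is 0.5121.

0.5121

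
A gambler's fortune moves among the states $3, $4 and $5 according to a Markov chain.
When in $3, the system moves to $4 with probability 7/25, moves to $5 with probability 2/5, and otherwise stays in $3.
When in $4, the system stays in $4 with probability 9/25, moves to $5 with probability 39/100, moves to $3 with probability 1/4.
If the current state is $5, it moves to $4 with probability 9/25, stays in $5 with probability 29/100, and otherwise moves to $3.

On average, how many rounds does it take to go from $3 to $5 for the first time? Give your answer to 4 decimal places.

2.5192

Let t(s) be the expected number of rounds to first reach $5 from state s, with t($5) = 0. Conditioning on the first round:
t($3) = 1 + 0.32·t($3) + 0.28·t($4)
t($4) = 1 + 0.25·t($3) + 0.36·t($4)
Solving: t($3) = 2.5192, t($4) = 2.5465.
Expected rounds from $3 to $5: 2.5192.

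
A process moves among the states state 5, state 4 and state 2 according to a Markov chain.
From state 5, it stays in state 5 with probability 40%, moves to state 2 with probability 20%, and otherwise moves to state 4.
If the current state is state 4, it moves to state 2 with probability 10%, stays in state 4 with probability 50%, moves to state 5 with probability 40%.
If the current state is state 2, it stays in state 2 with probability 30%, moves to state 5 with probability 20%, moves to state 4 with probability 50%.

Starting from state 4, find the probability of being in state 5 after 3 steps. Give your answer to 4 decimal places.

0.3680

Propagate the distribution vector 3 steps from state 4.
After 0 steps: (0.0000, 1.0000, 0.0000)
After 1 step: (0.4000, 0.5000, 0.1000)
After 2 steps: (0.3800, 0.4600, 0.1600)
After 3 steps: (0.3680, 0.4620, 0.1700)
P(in state 5 after 3 steps) = 0.3680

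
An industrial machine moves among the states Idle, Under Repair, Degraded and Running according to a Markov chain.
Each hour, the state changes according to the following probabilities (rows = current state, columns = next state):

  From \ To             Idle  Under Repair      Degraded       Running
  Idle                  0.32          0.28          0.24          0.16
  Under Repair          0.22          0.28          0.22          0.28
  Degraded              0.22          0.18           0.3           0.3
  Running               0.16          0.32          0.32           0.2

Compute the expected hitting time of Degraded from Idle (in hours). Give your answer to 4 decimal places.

3.9928

Let t(s) be the expected number of hours to first reach Degraded from state s, with t(Degraded) = 0. Conditioning on the first hour:
t(Idle) = 1 + 0.32·t(Idle) + 0.28·t(Under Repair) + 0.16·t(Running)
t(Under Repair) = 1 + 0.22·t(Idle) + 0.28·t(Under Repair) + 0.28·t(Running)
t(Running) = 1 + 0.16·t(Idle) + 0.32·t(Under Repair) + 0.2·t(Running)
Solving: t(Idle) = 3.9928, t(Under Repair) = 4.0329, t(Running) = 3.6617.
Expected hours from Idle to Degraded: 3.9928.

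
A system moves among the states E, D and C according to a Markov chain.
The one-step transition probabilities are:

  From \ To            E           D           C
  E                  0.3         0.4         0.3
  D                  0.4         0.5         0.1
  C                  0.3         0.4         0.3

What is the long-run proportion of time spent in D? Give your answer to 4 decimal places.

0.4444

Let the stationary distribution be π with π = πP and π_1 + π_2 + π_3 = 1.
π_1 = 0.3·π_1 + 0.4·π_2 + 0.3·π_3
π_2 = 0.4·π_1 + 0.5·π_2 + 0.4·π_3
Solving with the normalization constraint gives π = (0.3444, 0.4444, 0.2111).
So the stationary probability of D is 0.4444.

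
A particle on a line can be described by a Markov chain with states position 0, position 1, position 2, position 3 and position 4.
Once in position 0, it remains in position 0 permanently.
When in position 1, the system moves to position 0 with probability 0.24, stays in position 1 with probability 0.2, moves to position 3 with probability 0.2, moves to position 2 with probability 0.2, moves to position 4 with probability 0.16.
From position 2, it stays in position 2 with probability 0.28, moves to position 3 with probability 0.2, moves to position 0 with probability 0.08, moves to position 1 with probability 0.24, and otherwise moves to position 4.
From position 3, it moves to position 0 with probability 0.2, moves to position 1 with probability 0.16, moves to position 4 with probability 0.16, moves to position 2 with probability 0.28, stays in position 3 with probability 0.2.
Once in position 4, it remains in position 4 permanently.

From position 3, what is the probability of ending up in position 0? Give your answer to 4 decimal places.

0.5075

Let h(s) be the probability of absorption at position 0 starting from transient state s. Then h(position 0) = 1 and h(position 4) = 0. By first-step analysis:
h(position 1) = 0.24·1 + 0.2·h(position 1) + 0.2·h(position 2) + 0.2·h(position 3) + 0.16·0
h(position 2) = 0.08·1 + 0.24·h(position 1) + 0.28·h(position 2) + 0.2·h(position 3) + 0.2·0
h(position 3) = 0.2·1 + 0.16·h(position 1) + 0.28·h(position 2) + 0.2·h(position 3) + 0.16·0
Solving: h(position 1) = 0.5344, h(position 2) = 0.4302, h(position 3) = 0.5075.
Starting from position 3, the probability is 0.5075.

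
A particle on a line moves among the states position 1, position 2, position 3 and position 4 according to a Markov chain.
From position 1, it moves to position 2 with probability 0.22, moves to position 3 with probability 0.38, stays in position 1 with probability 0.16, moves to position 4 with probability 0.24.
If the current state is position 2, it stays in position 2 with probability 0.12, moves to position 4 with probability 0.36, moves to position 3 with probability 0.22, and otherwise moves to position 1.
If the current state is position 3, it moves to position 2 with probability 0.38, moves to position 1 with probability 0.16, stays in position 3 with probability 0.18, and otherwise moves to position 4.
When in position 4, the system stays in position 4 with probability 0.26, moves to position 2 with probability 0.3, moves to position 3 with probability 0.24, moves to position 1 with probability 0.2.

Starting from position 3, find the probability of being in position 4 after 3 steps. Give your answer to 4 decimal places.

0.2837

Propagate the distribution vector 3 steps from position 3.
After 0 steps: (0.0000, 0.0000, 1.0000, 0.0000)
After 1 step: (0.1600, 0.3800, 0.1800, 0.2800)
After 2 steps: (0.2244, 0.2332, 0.2440, 0.2984)
After 3 steps: (0.2046, 0.2596, 0.2521, 0.2837)
P(in position 4 after 3 steps) = 0.2837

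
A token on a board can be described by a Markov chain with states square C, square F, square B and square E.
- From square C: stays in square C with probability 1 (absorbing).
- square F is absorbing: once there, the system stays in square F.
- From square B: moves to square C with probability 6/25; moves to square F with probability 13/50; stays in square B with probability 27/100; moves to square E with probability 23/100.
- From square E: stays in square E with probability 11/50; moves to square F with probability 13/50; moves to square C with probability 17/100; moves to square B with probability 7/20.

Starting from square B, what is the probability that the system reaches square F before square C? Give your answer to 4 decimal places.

Let h(s) be the probability of absorption at square F starting from transient state s. Then h(square F) = 1 and h(square C) = 0. By first-step analysis:
h(square B) = 0.24·0 + 0.26·1 + 0.27·h(square B) + 0.23·h(square E)
h(square E) = 0.17·0 + 0.26·1 + 0.35·h(square B) + 0.22·h(square E)
Solving: h(square B) = 0.5371, h(square E) = 0.5744.
Starting from square B, the probability is 0.5371.

0.5371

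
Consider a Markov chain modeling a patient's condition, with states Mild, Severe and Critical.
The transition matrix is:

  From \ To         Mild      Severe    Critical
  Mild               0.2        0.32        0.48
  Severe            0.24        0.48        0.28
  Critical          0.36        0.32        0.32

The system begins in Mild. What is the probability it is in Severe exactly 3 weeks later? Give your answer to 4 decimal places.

0.3794

Propagate the distribution vector 3 weeks from Mild.
After 0 weeks: (1.0000, 0.0000, 0.0000)
After 1 week: (0.2000, 0.3200, 0.4800)
After 2 weeks: (0.2896, 0.3712, 0.3392)
After 3 weeks: (0.2691, 0.3794, 0.3515)
P(in Severe after 3 weeks) = 0.3794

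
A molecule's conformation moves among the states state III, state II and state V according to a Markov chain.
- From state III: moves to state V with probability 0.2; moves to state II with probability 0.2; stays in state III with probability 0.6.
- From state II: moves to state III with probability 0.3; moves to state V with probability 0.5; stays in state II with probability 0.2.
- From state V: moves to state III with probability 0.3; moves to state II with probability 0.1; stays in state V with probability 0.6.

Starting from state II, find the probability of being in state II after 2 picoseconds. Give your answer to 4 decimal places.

0.1500

Sum over the intermediate state after 1 picosecond:
P = P(state II→state III)·P(state III→state II) + P(state II→state II)·P(state II→state II) + P(state II→state V)·P(state V→state II)
  = 0.3×0.2 + 0.2×0.2 + 0.5×0.1
  = 0.0600 + 0.0400 + 0.0500 = 0.1500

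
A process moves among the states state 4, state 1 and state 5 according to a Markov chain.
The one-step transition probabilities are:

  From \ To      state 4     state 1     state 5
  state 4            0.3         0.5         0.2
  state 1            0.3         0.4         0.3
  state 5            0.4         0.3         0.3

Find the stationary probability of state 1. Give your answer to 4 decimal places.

0.4059

Let the stationary distribution be π with π = πP and π_1 + π_2 + π_3 = 1.
π_1 = 0.3·π_1 + 0.3·π_2 + 0.4·π_3
π_2 = 0.5·π_1 + 0.4·π_2 + 0.3·π_3
Solving with the normalization constraint gives π = (0.3267, 0.4059, 0.2673).
So the stationary probability of state 1 is 0.4059.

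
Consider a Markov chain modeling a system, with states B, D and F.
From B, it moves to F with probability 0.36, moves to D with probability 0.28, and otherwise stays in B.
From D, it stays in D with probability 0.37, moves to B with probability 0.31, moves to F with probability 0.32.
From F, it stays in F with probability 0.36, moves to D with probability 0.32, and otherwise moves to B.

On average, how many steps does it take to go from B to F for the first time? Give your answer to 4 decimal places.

2.8761

Let t(s) be the expected number of steps to first reach F from state s, with t(F) = 0. Conditioning on the first step:
t(B) = 1 + 0.36·t(B) + 0.28·t(D)
t(D) = 1 + 0.31·t(B) + 0.37·t(D)
Solving: t(B) = 2.8761, t(D) = 3.0025.
Expected steps from B to F: 2.8761.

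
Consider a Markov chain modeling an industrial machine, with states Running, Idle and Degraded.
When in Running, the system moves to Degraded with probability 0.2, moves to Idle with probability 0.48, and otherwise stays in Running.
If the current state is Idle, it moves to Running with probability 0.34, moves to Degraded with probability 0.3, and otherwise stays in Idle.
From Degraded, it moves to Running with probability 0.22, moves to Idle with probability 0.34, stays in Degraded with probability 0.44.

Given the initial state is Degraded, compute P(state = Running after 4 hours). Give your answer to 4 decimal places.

0.2958

Propagate the distribution vector 4 hours from Degraded.
After 0 hours: (0.0000, 0.0000, 1.0000)
After 1 hour: (0.2200, 0.3400, 0.4400)
After 2 hours: (0.2828, 0.3776, 0.3396)
After 3 hours: (0.2936, 0.3871, 0.3193)
After 4 hours: (0.2958, 0.3888, 0.3153)
P(in Running after 4 hours) = 0.2958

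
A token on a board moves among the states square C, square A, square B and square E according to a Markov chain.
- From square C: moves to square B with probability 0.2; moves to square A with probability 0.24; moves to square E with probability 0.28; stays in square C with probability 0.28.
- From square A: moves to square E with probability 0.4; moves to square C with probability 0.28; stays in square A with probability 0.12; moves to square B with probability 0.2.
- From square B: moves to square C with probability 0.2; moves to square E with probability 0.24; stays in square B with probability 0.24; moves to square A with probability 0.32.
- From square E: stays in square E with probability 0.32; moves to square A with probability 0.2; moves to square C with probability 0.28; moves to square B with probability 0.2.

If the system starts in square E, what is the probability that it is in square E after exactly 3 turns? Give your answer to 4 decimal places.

Propagate the distribution vector 3 turns from square E.
After 0 turns: (0.0000, 0.0000, 0.0000, 1.0000)
After 1 turn: (0.2800, 0.2000, 0.2000, 0.3200)
After 2 turns: (0.2640, 0.2192, 0.2080, 0.3088)
After 3 turns: (0.2634, 0.2180, 0.2083, 0.3103)
P(in square E after 3 turns) = 0.3103

0.3103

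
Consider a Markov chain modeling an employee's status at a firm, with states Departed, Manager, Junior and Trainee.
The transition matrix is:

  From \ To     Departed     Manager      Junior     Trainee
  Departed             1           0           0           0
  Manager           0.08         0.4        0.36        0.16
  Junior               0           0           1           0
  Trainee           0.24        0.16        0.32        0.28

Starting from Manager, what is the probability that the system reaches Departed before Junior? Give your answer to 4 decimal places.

0.2362

Let h(s) be the probability of absorption at Departed starting from transient state s. Then h(Departed) = 1 and h(Junior) = 0. By first-step analysis:
h(Manager) = 0.08·1 + 0.4·h(Manager) + 0.36·0 + 0.16·h(Trainee)
h(Trainee) = 0.24·1 + 0.16·h(Manager) + 0.32·0 + 0.28·h(Trainee)
Solving: h(Manager) = 0.2362, h(Trainee) = 0.3858.
Starting from Manager, the probability is 0.2362.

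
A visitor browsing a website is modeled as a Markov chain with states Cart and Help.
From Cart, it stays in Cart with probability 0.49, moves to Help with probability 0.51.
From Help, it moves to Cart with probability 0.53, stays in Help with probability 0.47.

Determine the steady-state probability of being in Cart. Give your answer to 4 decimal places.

0.5096

Let the stationary distribution be π with π = πP and π_1 + π_2 = 1.
π_1 = 0.49·π_1 + 0.53·π_2
Solving with the normalization constraint gives π = (0.5096, 0.4904).
So the stationary probability of Cart is 0.5096.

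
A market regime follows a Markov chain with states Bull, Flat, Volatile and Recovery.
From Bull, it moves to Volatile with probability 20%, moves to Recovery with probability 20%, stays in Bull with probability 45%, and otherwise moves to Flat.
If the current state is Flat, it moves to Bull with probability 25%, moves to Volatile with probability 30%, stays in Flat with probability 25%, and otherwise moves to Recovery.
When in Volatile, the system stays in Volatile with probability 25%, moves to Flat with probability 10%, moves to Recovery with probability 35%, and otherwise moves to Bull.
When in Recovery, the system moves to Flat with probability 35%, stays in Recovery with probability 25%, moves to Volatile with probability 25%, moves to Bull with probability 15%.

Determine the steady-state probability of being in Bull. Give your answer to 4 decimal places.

0.2967

Let the stationary distribution be π with π = πP and π_1 + π_2 + π_3 + π_4 = 1.
π_1 = 0.45·π_1 + 0.25·π_2 + 0.3·π_3 + 0.15·π_4
π_2 = 0.15·π_1 + 0.25·π_2 + 0.1·π_3 + 0.35·π_4
π_3 = 0.2·π_1 + 0.3·π_2 + 0.25·π_3 + 0.25·π_4
Solving with the normalization constraint gives π = (0.2967, 0.2084, 0.2456, 0.2493).
So the stationary probability of Bull is 0.2967.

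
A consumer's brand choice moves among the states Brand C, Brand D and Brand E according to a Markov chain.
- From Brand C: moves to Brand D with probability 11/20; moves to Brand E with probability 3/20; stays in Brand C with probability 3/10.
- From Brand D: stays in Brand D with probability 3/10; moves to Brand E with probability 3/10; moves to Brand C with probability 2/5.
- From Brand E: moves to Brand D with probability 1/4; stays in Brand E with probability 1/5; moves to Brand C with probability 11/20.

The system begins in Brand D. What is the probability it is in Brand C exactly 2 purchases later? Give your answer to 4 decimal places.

Sum over the intermediate state after 1 purchase:
P = P(Brand D→Brand C)·P(Brand C→Brand C) + P(Brand D→Brand D)·P(Brand D→Brand C) + P(Brand D→Brand E)·P(Brand E→Brand C)
  = 0.4×0.3 + 0.3×0.4 + 0.3×0.55
  = 0.1200 + 0.1200 + 0.1650 = 0.4050

0.4050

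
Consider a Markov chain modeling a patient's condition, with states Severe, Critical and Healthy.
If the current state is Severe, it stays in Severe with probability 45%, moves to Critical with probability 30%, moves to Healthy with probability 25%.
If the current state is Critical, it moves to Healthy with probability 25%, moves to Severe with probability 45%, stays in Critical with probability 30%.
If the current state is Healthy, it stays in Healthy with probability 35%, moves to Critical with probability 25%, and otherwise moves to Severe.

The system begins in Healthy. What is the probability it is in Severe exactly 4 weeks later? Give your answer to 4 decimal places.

Propagate the distribution vector 4 weeks from Healthy.
After 0 weeks: (0.0000, 0.0000, 1.0000)
After 1 week: (0.4000, 0.2500, 0.3500)
After 2 weeks: (0.4325, 0.2825, 0.2850)
After 3 weeks: (0.4358, 0.2858, 0.2785)
After 4 weeks: (0.4361, 0.2861, 0.2779)
P(in Severe after 4 weeks) = 0.4361

0.4361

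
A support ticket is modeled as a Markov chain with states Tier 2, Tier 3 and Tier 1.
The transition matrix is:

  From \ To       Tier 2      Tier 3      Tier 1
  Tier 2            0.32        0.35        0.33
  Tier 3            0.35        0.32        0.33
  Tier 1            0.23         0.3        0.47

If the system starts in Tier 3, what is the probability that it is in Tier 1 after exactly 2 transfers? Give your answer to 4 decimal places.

Sum over the intermediate state after 1 transfer:
P = P(Tier 3→Tier 2)·P(Tier 2→Tier 1) + P(Tier 3→Tier 3)·P(Tier 3→Tier 1) + P(Tier 3→Tier 1)·P(Tier 1→Tier 1)
  = 0.35×0.33 + 0.32×0.33 + 0.33×0.47
  = 0.1155 + 0.1056 + 0.1551 = 0.3762

0.3762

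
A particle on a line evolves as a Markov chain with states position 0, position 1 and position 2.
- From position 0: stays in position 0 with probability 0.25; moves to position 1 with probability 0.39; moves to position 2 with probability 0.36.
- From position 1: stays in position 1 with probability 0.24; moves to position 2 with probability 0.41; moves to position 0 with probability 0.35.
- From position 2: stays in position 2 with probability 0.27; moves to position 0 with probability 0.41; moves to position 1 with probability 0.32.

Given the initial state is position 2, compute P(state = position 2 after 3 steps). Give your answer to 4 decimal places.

0.3445

Propagate the distribution vector 3 steps from position 2.
After 0 steps: (0.0000, 0.0000, 1.0000)
After 1 step: (0.4100, 0.3200, 0.2700)
After 2 steps: (0.3252, 0.3231, 0.3517)
After 3 steps: (0.3386, 0.3169, 0.3445)
P(in position 2 after 3 steps) = 0.3445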